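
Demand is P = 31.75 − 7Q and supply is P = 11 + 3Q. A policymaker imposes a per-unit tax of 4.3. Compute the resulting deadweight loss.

0.92

Competitive equilibrium: 31.75 − 7Q = 11 + 3Q → Q* = 2.075, P* = 17.225.
With the tax, the buyer price exceeds the seller price by 4.3: (31.75 − 7Q) − (11 + 3Q) = 4.3 → Q' = 1.645.
ΔQ = 2.075 − 1.645 = 0.43; the wedge equals the tax, 4.3.
The triangle = ½ × 0.43 × 4.3 = 0.92.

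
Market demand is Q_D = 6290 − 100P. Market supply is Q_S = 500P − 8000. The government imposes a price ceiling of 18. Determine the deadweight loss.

In inverse form: demand P = 62.9 − 0.01Q, supply P = 16 + 0.002Q.
Competitive equilibrium: 62.9 − 0.01Q = 16 + 0.002Q → Q* = 3908.3333, P* = 23.8167.
At the ceiling P = 18, quantity supplied = (18 − 16)/0.002 = 1000.
Willingness to pay at Q' = 1000: 62.9 − 0.01·1000 = 52.9.
ΔQ = 3908.3333 − 1000 = 2908.3333; wedge = 52.9 − 18 = 34.9.
Welfare loss = ½ × 2908.3333 × 34.9 = 50750.42.

50750.42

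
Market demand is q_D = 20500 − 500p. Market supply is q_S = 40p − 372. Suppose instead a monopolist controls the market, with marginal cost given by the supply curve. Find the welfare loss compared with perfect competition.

In inverse form: demand p = 41 − 0.002q, supply p = 9.3 + 0.025q.
Competitive equilibrium: 41 − 0.002q = 9.3 + 0.025q → q* = 1174.0741, p* = 38.6519.
Marginal revenue: MR = 41 − 0.004q. Set MR = MC: 41 − 0.004q = 9.3 + 0.025q → q_m = 1093.1034.
Price p_m = 41 − 0.002·1093.1034 = 38.8138; MC(q_m) = 9.3 + 0.025·1093.1034 = 36.6276.
Competitive q* = 1174.0741, so Δq = 80.9707; wedge = 38.8138 − 36.6276 = 2.1862.
Welfare loss = ½ × 80.9707 × 2.1862 = 88.51.

88.51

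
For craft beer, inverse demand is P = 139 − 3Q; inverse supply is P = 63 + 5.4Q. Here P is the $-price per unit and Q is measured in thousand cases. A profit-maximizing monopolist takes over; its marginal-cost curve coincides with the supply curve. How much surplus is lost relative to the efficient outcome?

Competitive equilibrium: 139 − 3Q = 63 + 5.4Q → Q* = 9.0476, P* = 111.8571.
Marginal revenue: MR = 139 − 6Q. Set MR = MC: 139 − 6Q = 63 + 5.4Q → Q_m = 6.6667.
Price P_m = 139 − 3·6.6667 = 118.9999; MC(Q_m) = 63 + 5.4·6.6667 = 99.0002.
Competitive Q* = 9.0476, so ΔQ = 2.3809; wedge = 118.9999 − 99.0002 = 19.9997.
DWL = ½ × 2.3809 × 19.9997 = $23.81 thousand.

$23.81 thousand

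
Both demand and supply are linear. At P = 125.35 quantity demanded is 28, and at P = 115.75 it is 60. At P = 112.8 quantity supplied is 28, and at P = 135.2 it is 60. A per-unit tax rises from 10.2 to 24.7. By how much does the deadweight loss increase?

253.025

Demand slope = (115.75 − 125.35)/(60 − 28) = −0.3, so P = 133.75 − 0.3Q.
Supply slope = (135.2 − 112.8)/(60 − 28) = 0.7, so P = 93.2 + 0.7Q.
Competitive equilibrium: 133.75 − 0.3Q = 93.2 + 0.7Q → Q* = 40.55, P* = 121.585.
For a per-unit tax t: ΔQ = t/1, so DWL = ½·t·(t/1) = t²/2.
At t = 10.2: DWL = 52.02. At t = 24.7: DWL = 305.045.
Increase = 305.045 − 52.02 = 253.025.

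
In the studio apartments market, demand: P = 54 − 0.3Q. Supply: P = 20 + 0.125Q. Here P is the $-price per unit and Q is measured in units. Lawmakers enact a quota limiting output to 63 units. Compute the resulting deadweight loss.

Competitive equilibrium: 54 − 0.3Q = 20 + 0.125Q → Q* = 80, P* = 30.
At Q = 63: demand price = 54 − 0.3·63 = 35.1; supply price = 20 + 0.125·63 = 27.875.
ΔQ = 80 − 63 = 17; wedge = 35.1 − 27.875 = 7.225.
Deadweight loss = ½ × 17 × 7.225 = $61.41.

$61.41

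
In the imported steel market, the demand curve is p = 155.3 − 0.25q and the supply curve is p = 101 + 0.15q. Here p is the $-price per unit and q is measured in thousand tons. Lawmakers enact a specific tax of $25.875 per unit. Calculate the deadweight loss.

Competitive equilibrium: 155.3 − 0.25q = 101 + 0.15q → q* = 135.75, p* = 121.3625.
With the tax, the buyer price exceeds the seller price by 25.875: (155.3 − 0.25q) − (101 + 0.15q) = 25.875 → q' = 71.0625.
Δq = 135.75 − 71.0625 = 64.6875; the wedge equals the tax, 25.875.
Deadweight loss = ½ × 64.6875 × 25.875 = $836.89 thousand.

$836.89 thousand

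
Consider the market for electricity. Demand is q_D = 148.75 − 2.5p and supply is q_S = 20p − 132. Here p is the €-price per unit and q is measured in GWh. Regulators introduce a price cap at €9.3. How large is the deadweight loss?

In inverse form: demand p = 59.5 − 0.4q, supply p = 6.6 + 0.05q.
Competitive equilibrium: 59.5 − 0.4q = 6.6 + 0.05q → q* = 117.55556, p* = 12.47778.
At the ceiling p = 9.3, quantity supplied = (9.3 − 6.6)/0.05 = 54.
Willingness to pay at q' = 54: 59.5 − 0.4·54 = 37.9.
Δq = 117.55556 − 54 = 63.55556; wedge = 37.9 − 9.3 = 28.6.
The triangle = ½ × 63.55556 × 28.6 = €908.84.

€908.84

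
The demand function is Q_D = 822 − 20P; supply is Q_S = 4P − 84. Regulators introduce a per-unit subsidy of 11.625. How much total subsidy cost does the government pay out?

1229.34

In inverse form: demand P = 41.1 − 0.05Q, supply P = 21 + 0.25Q.
Competitive equilibrium: 41.1 − 0.05Q = 21 + 0.25Q → Q* = 67, P* = 37.75.
The subsidy lowers effective supply by 11.625: P = 9.375 + 0.25Q.
New quantity: 41.1 − 0.05Q = 9.375 + 0.25Q → Q' = 105.75.
Total subsidy cost = 11.625 × 105.75 = 1229.34.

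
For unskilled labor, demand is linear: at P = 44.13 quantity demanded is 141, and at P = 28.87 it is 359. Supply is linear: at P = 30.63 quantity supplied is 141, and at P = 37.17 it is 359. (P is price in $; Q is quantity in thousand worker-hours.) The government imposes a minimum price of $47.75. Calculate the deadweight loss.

Demand slope = (28.87 − 44.13)/(359 − 141) = −0.07, so P = 54 − 0.07Q.
Supply slope = (37.17 − 30.63)/(359 − 141) = 0.03, so P = 26.4 + 0.03Q.
Competitive equilibrium: 54 − 0.07Q = 26.4 + 0.03Q → Q* = 276, P* = 34.68.
At the floor P = 47.75, quantity demanded = (54 − 47.75)/0.07 = 89.2857.
Sellers' marginal cost at Q' = 89.2857: 26.4 + 0.03·89.2857 = 29.0786.
ΔQ = 276 − 89.2857 = 186.7143; wedge = 47.75 − 29.0786 = 18.6714.
Deadweight loss = ½ × 186.7143 × 18.6714 = $1743.11 thousand.

$1743.11 thousand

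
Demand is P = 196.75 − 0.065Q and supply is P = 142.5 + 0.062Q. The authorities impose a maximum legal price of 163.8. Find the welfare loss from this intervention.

443.98

Competitive equilibrium: 196.75 − 0.065Q = 142.5 + 0.062Q → Q* = 427.1654, P* = 168.9843.
At the ceiling P = 163.8, quantity supplied = (163.8 − 142.5)/0.062 = 343.5484.
Willingness to pay at Q' = 343.5484: 196.75 − 0.065·343.5484 = 174.4194.
ΔQ = 427.1654 − 343.5484 = 83.617; wedge = 174.4194 − 163.8 = 10.6194.
The triangle = ½ × 83.617 × 10.6194 = 443.98.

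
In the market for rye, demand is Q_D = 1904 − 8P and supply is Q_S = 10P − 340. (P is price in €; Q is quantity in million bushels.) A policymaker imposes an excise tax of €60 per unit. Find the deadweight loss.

In inverse form: demand P = 238 − 0.125Q, supply P = 34 + 0.1Q.
Competitive equilibrium: 238 − 0.125Q = 34 + 0.1Q → Q* = 906.6667, P* = 124.6667.
With the tax, the buyer price exceeds the seller price by 60: (238 − 0.125Q) − (34 + 0.1Q) = 60 → Q' = 640.
ΔQ = 906.6667 − 640 = 266.6667; the wedge equals the tax, 60.
The triangle = ½ × 266.6667 × 60 = €8000 million.

€8000 million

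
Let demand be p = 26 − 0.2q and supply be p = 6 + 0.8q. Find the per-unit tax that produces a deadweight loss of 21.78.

6.6

Competitive equilibrium: 26 − 0.2q = 6 + 0.8q → q* = 20, p* = 22.
A tax t gives Δq = t/1 and wedge t, so DWL = t²/2.
t²/2 = 21.78 → t² = 43.56 → t = 6.6.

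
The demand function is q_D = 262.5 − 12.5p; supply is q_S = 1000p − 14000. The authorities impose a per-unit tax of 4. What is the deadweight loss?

98.77

In inverse form: demand p = 21 − 0.08q, supply p = 14 + 0.001q.
Competitive equilibrium: 21 − 0.08q = 14 + 0.001q → q* = 86.4198, p* = 14.0864.
With the tax, the buyer price exceeds the seller price by 4: (21 − 0.08q) − (14 + 0.001q) = 4 → q' = 37.037.
Δq = 86.4198 − 37.037 = 49.3828; the wedge equals the tax, 4.
Welfare loss = ½ × 49.3828 × 4 = 98.77.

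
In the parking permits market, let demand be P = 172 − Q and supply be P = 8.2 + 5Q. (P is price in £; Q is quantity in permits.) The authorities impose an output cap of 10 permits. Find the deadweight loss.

£897.87

Competitive equilibrium: 172 − Q = 8.2 + 5Q → Q* = 27.3, P* = 144.7.
At Q = 10: demand price = 172 − 1·10 = 162; supply price = 8.2 + 5·10 = 58.2.
ΔQ = 27.3 − 10 = 17.3; wedge = 162 − 58.2 = 103.8.
Welfare loss = ½ × 17.3 × 103.8 = £897.87.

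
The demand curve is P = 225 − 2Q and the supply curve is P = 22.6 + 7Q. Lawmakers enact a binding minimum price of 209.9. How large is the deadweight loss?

Competitive equilibrium: 225 − 2Q = 22.6 + 7Q → Q* = 22.4889, P* = 180.0222.
At the floor P = 209.9, quantity demanded = (225 − 209.9)/2 = 7.55.
Sellers' marginal cost at Q' = 7.55: 22.6 + 7·7.55 = 75.45.
ΔQ = 22.4889 − 7.55 = 14.9389; wedge = 209.9 − 75.45 = 134.45.
The triangle = ½ × 14.9389 × 134.45 = 1004.27.

1004.27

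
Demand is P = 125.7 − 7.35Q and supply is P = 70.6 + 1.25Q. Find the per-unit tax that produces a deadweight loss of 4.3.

Competitive equilibrium: 125.7 − 7.35Q = 70.6 + 1.25Q → Q* = 6.407, P* = 78.6087.
A tax t gives ΔQ = t/8.6 and wedge t, so DWL = t²/17.2.
t²/17.2 = 4.3 → t² = 73.96 → t = 8.6.

8.6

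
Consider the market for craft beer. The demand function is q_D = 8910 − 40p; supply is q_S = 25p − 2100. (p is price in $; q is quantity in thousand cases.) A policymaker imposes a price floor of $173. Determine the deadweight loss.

In inverse form: demand p = 222.75 − 0.025q, supply p = 84 + 0.04q.
Competitive equilibrium: 222.75 − 0.025q = 84 + 0.04q → q* = 2134.6154, p* = 169.3846.
At the floor p = 173, quantity demanded = (222.75 − 173)/0.025 = 1990.
Sellers' marginal cost at q' = 1990: 84 + 0.04·1990 = 163.6.
Δq = 2134.6154 − 1990 = 144.6154; wedge = 173 − 163.6 = 9.4.
DWL = ½ × 144.6154 × 9.4 = $679.69 thousand.

$679.69 thousand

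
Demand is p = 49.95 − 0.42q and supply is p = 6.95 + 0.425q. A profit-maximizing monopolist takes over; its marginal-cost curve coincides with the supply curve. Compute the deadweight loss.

Competitive equilibrium: 49.95 − 0.42q = 6.95 + 0.425q → q* = 50.8876, p* = 28.5772.
Marginal revenue: MR = 49.95 − 0.84q. Set MR = MC: 49.95 − 0.84q = 6.95 + 0.425q → q_m = 33.9921.
Price p_m = 49.95 − 0.42·33.9921 = 35.6733; MC(q_m) = 6.95 + 0.425·33.9921 = 21.3966.
Competitive q* = 50.8876, so Δq = 16.8955; wedge = 35.6733 − 21.3966 = 14.2767.
Welfare loss = ½ × 16.8955 × 14.2767 = 120.61.

120.61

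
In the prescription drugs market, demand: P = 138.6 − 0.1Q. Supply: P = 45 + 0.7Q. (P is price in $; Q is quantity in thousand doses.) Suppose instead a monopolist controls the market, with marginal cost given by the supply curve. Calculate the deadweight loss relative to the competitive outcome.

Competitive equilibrium: 138.6 − 0.1Q = 45 + 0.7Q → Q* = 117, P* = 126.9.
Marginal revenue: MR = 138.6 − 0.2Q. Set MR = MC: 138.6 − 0.2Q = 45 + 0.7Q → Q_m = 104.
Price P_m = 138.6 − 0.1·104 = 128.2; MC(Q_m) = 45 + 0.7·104 = 117.8.
Competitive Q* = 117, so ΔQ = 13; wedge = 128.2 − 117.8 = 10.4.
DWL = ½ × 13 × 10.4 = $67.60 thousand.

$67.60 thousand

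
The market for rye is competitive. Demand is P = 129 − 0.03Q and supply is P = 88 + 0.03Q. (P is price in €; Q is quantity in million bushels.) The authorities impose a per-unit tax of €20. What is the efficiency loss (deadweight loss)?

€3333.33 million

Competitive equilibrium: 129 − 0.03Q = 88 + 0.03Q → Q* = 683.3333, P* = 108.5.
With the tax, the buyer price exceeds the seller price by 20: (129 − 0.03Q) − (88 + 0.03Q) = 20 → Q' = 350.
ΔQ = 683.3333 − 350 = 333.3333; the wedge equals the tax, 20.
Deadweight loss = ½ × 333.3333 × 20 = €3333.33 million.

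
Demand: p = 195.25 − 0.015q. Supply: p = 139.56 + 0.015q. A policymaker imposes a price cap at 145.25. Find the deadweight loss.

32722.935

Competitive equilibrium: 195.25 − 0.015q = 139.56 + 0.015q → q* = 1856.3333, p* = 167.405.
At the ceiling p = 145.25, quantity supplied = (145.25 − 139.56)/0.015 = 379.3333.
Willingness to pay at q' = 379.3333: 195.25 − 0.015·379.3333 = 189.56.
Δq = 1856.3333 − 379.3333 = 1477; wedge = 189.56 − 145.25 = 44.31.
The triangle = ½ × 1477 × 44.31 = 32722.935.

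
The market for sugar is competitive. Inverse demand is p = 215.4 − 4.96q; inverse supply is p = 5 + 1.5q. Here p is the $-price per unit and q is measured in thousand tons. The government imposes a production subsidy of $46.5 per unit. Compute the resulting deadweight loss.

$167.36 thousand

Competitive equilibrium: 215.4 − 4.96q = 5 + 1.5q → q* = 32.5697, p* = 53.8545.
The subsidy lowers effective supply by 46.5: p = 1.5q − 41.5.
New quantity: 215.4 − 4.96q = 1.5q − 41.5 → q' = 39.7678.
Overproduction Δq = 39.7678 − 32.5697 = 7.1981; wedge = subsidy = 46.5.
Welfare loss = ½ × 7.1981 × 46.5 = $167.36 thousand.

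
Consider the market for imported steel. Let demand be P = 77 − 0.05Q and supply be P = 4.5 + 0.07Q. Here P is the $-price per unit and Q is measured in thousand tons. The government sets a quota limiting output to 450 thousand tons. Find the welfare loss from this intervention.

$1426.04 thousand

Competitive equilibrium: 77 − 0.05Q = 4.5 + 0.07Q → Q* = 604.1667, P* = 46.7917.
At Q = 450: demand price = 77 − 0.05·450 = 54.5; supply price = 4.5 + 0.07·450 = 36.
ΔQ = 604.1667 − 450 = 154.1667; wedge = 54.5 − 36 = 18.5.
The triangle = ½ × 154.1667 × 18.5 = $1426.04 thousand.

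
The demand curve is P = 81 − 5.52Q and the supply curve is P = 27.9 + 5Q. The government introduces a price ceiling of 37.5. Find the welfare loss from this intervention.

Competitive equilibrium: 81 − 5.52Q = 27.9 + 5Q → Q* = 5.0475, P* = 53.1376.
At the ceiling P = 37.5, quantity supplied = (37.5 − 27.9)/5 = 1.92.
Willingness to pay at Q' = 1.92: 81 − 5.52·1.92 = 70.4016.
ΔQ = 5.0475 − 1.92 = 3.1275; wedge = 70.4016 − 37.5 = 32.9016.
Deadweight loss = ½ × 3.1275 × 32.9016 = 51.45.

51.45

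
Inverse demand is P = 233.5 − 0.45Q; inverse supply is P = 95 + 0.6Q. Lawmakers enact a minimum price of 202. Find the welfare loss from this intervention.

2011.90

Competitive equilibrium: 233.5 − 0.45Q = 95 + 0.6Q → Q* = 131.90476, P* = 174.14286.
At the floor P = 202, quantity demanded = (233.5 − 202)/0.45 = 70.
Sellers' marginal cost at Q' = 70: 95 + 0.6·70 = 137.
ΔQ = 131.90476 − 70 = 61.90476; wedge = 202 − 137 = 65.
Welfare loss = ½ × 61.90476 × 65 = 2011.90.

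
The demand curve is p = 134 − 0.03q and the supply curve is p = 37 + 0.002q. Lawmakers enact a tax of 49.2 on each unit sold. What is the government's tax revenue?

Competitive equilibrium: 134 − 0.03q = 37 + 0.002q → q* = 3031.25, p* = 43.0625.
With the tax, the buyer price exceeds the seller price by 49.2: (134 − 0.03q) − (37 + 0.002q) = 49.2 → q' = 1493.75.
Tax revenue = 49.2 × 1493.75 = 73492.50.

73492.50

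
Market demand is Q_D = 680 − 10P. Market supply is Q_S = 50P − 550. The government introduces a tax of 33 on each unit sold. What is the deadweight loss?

4537.50

In inverse form: demand P = 68 − 0.1Q, supply P = 11 + 0.02Q.
Competitive equilibrium: 68 − 0.1Q = 11 + 0.02Q → Q* = 475, P* = 20.5.
With the tax, the buyer price exceeds the seller price by 33: (68 − 0.1Q) − (11 + 0.02Q) = 33 → Q' = 200.
ΔQ = 475 − 200 = 275; the wedge equals the tax, 33.
The triangle = ½ × 275 × 33 = 4537.50.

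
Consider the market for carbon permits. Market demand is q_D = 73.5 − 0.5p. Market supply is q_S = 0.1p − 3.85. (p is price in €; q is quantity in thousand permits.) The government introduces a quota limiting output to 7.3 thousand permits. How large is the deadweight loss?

€18.20 thousand

In inverse form: demand p = 147 − 2q, supply p = 38.5 + 10q.
Competitive equilibrium: 147 − 2q = 38.5 + 10q → q* = 9.0417, p* = 128.9167.
At q = 7.3: demand price = 147 − 2·7.3 = 132.4; supply price = 38.5 + 10·7.3 = 111.5.
Δq = 9.0417 − 7.3 = 1.7417; wedge = 132.4 − 111.5 = 20.9.
DWL = ½ × 1.7417 × 20.9 = €18.20 thousand.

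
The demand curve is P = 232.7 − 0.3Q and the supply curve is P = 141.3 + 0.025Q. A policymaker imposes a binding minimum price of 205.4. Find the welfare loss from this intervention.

5880.51

Competitive equilibrium: 232.7 − 0.3Q = 141.3 + 0.025Q → Q* = 281.2308, P* = 148.3308.
At the floor P = 205.4, quantity demanded = (232.7 − 205.4)/0.3 = 91.
Sellers' marginal cost at Q' = 91: 141.3 + 0.025·91 = 143.575.
ΔQ = 281.2308 − 91 = 190.2308; wedge = 205.4 − 143.575 = 61.825.
Welfare loss = ½ × 190.2308 × 61.825 = 5880.51.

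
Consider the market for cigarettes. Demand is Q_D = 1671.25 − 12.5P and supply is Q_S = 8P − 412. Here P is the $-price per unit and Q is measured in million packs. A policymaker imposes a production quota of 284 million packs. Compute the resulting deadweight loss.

$1402.54 million

In inverse form: demand P = 133.7 − 0.08Q, supply P = 51.5 + 0.125Q.
Competitive equilibrium: 133.7 − 0.08Q = 51.5 + 0.125Q → Q* = 400.9756, P* = 101.622.
At Q = 284: demand price = 133.7 − 0.08·284 = 110.98; supply price = 51.5 + 0.125·284 = 87.
ΔQ = 400.9756 − 284 = 116.9756; wedge = 110.98 − 87 = 23.98.
DWL = ½ × 116.9756 × 23.98 = $1402.54 million.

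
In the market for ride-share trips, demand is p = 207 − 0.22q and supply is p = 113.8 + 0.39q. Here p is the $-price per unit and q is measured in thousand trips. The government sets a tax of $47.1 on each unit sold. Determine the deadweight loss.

$1818.37 thousand

Competitive equilibrium: 207 − 0.22q = 113.8 + 0.39q → q* = 152.7869, p* = 173.3869.
With the tax, the buyer price exceeds the seller price by 47.1: (207 − 0.22q) − (113.8 + 0.39q) = 47.1 → q' = 75.5738.
Δq = 152.7869 − 75.5738 = 77.2131; the wedge equals the tax, 47.1.
Deadweight loss = ½ × 77.2131 × 47.1 = $1818.37 thousand.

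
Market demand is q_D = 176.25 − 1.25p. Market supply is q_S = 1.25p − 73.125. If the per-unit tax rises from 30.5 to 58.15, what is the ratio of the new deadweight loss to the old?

3.635

In inverse form: demand p = 141 − 0.8q, supply p = 58.5 + 0.8q.
Competitive equilibrium: 141 − 0.8q = 58.5 + 0.8q → q* = 51.5625, p* = 99.75.
For a per-unit tax t: Δq = t/1.6, so DWL = ½·t·(t/1.6) = t²/3.2.
At t = 30.5: DWL = 290.703. At t = 58.15: DWL = 1056.695.
Ratio = (58.15/30.5)² = 3.635.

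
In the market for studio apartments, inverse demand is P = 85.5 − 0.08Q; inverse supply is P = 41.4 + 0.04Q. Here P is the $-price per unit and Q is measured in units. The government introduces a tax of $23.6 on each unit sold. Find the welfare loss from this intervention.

$2320.67

Competitive equilibrium: 85.5 − 0.08Q = 41.4 + 0.04Q → Q* = 367.5, P* = 56.1.
With the tax, the buyer price exceeds the seller price by 23.6: (85.5 − 0.08Q) − (41.4 + 0.04Q) = 23.6 → Q' = 170.8333.
ΔQ = 367.5 − 170.8333 = 196.6667; the wedge equals the tax, 23.6.
DWL = ½ × 196.6667 × 23.6 = $2320.67.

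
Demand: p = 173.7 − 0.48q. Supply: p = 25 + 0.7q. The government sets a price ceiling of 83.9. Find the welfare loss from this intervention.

Competitive equilibrium: 173.7 − 0.48q = 25 + 0.7q → q* = 126.0169, p* = 113.2119.
At the ceiling p = 83.9, quantity supplied = (83.9 − 25)/0.7 = 84.1429.
Willingness to pay at q' = 84.1429: 173.7 − 0.48·84.1429 = 133.3114.
Δq = 126.0169 − 84.1429 = 41.874; wedge = 133.3114 − 83.9 = 49.4114.
DWL = ½ × 41.874 × 49.4114 = 1034.53.

1034.53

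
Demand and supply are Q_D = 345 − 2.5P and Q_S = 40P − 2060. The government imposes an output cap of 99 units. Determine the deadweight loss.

2321.86

In inverse form: demand P = 138 − 0.4Q, supply P = 51.5 + 0.025Q.
Competitive equilibrium: 138 − 0.4Q = 51.5 + 0.025Q → Q* = 203.5294, P* = 56.5882.
At Q = 99: demand price = 138 − 0.4·99 = 98.4; supply price = 51.5 + 0.025·99 = 53.975.
ΔQ = 203.5294 − 99 = 104.5294; wedge = 98.4 − 53.975 = 44.425.
Deadweight loss = ½ × 104.5294 × 44.425 = 2321.86.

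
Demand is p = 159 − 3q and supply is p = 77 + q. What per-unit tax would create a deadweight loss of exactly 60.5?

Competitive equilibrium: 159 − 3q = 77 + q → q* = 20.5, p* = 97.5.
A tax t gives Δq = t/4 and wedge t, so DWL = t²/8.
t²/8 = 60.5 → t² = 484 → t = 22.

22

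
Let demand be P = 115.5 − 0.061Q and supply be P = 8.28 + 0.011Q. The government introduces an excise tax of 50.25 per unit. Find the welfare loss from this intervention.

Competitive equilibrium: 115.5 − 0.061Q = 8.28 + 0.011Q → Q* = 1489.1667, P* = 24.6608.
With the tax, the buyer price exceeds the seller price by 50.25: (115.5 − 0.061Q) − (8.28 + 0.011Q) = 50.25 → Q' = 791.25.
ΔQ = 1489.1667 − 791.25 = 697.9167; the wedge equals the tax, 50.25.
Deadweight loss = ½ × 697.9167 × 50.25 = 17535.16.

17535.16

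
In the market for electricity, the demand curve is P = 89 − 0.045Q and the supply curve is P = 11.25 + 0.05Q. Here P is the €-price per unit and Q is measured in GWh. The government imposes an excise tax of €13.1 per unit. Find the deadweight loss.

Competitive equilibrium: 89 − 0.045Q = 11.25 + 0.05Q → Q* = 818.4211, P* = 52.1711.
With the tax, the buyer price exceeds the seller price by 13.1: (89 − 0.045Q) − (11.25 + 0.05Q) = 13.1 → Q' = 680.5263.
ΔQ = 818.4211 − 680.5263 = 137.8948; the wedge equals the tax, 13.1.
Welfare loss = ½ × 137.8948 × 13.1 = €903.21.

€903.21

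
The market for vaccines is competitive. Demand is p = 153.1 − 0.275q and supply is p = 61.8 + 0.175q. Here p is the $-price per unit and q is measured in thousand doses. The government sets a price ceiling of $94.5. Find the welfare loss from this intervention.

Competitive equilibrium: 153.1 − 0.275q = 61.8 + 0.175q → q* = 202.8889, p* = 97.3056.
At the ceiling p = 94.5, quantity supplied = (94.5 − 61.8)/0.175 = 186.8571.
Willingness to pay at q' = 186.8571: 153.1 − 0.275·186.8571 = 101.7143.
Δq = 202.8889 − 186.8571 = 16.0318; wedge = 101.7143 − 94.5 = 7.2143.
Deadweight loss = ½ × 16.0318 × 7.2143 = $57.83 thousand.

$57.83 thousand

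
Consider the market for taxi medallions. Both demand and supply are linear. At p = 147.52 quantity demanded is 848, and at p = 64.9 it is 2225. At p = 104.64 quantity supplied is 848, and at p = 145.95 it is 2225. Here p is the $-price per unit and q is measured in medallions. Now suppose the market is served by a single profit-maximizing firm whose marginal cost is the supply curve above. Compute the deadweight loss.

$12629.90

Demand slope = (64.9 − 147.52)/(2225 − 848) = −0.06, so p = 198.4 − 0.06q.
Supply slope = (145.95 − 104.64)/(2225 − 848) = 0.03, so p = 79.2 + 0.03q.
Competitive equilibrium: 198.4 − 0.06q = 79.2 + 0.03q → q* = 1324.4444, p* = 118.9333.
Marginal revenue: MR = 198.4 − 0.12q. Set MR = MC: 198.4 − 0.12q = 79.2 + 0.03q → q_m = 794.6667.
Price p_m = 198.4 − 0.06·794.6667 = 150.72; MC(q_m) = 79.2 + 0.03·794.6667 = 103.04.
Competitive q* = 1324.4444, so Δq = 529.7777; wedge = 150.72 − 103.04 = 47.68.
Welfare loss = ½ × 529.7777 × 47.68 = $12629.90.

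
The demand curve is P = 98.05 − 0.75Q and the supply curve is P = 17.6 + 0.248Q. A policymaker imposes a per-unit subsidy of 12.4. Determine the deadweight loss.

Competitive equilibrium: 98.05 − 0.75Q = 17.6 + 0.248Q → Q* = 80.6112, P* = 37.5916.
The subsidy lowers effective supply by 12.4: P = 5.2 + 0.248Q.
New quantity: 98.05 − 0.75Q = 5.2 + 0.248Q → Q' = 93.0361.
Overproduction ΔQ = 93.0361 − 80.6112 = 12.4249; wedge = subsidy = 12.4.
Welfare loss = ½ × 12.4249 × 12.4 = 77.03.

77.03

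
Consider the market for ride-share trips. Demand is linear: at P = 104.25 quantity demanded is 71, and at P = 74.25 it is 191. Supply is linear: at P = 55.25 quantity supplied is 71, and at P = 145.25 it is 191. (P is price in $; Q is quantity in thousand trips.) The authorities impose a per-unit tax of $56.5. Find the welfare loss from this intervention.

$1596.125 thousand

Demand slope = (74.25 − 104.25)/(191 − 71) = −0.25, so P = 122 − 0.25Q.
Supply slope = (145.25 − 55.25)/(191 − 71) = 0.75, so P = 2 + 0.75Q.
Competitive equilibrium: 122 − 0.25Q = 2 + 0.75Q → Q* = 120, P* = 92.
With the tax, the buyer price exceeds the seller price by 56.5: (122 − 0.25Q) − (2 + 0.75Q) = 56.5 → Q' = 63.5.
ΔQ = 120 − 63.5 = 56.5; the wedge equals the tax, 56.5.
DWL = ½ × 56.5 × 56.5 = $1596.125 thousand.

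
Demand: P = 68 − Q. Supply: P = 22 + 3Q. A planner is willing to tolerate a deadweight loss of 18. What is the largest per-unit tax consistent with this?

12

Competitive equilibrium: 68 − Q = 22 + 3Q → Q* = 11.5, P* = 56.5.
A tax t gives ΔQ = t/4 and wedge t, so DWL = t²/8.
t²/8 = 18 → t² = 144 → t = 12.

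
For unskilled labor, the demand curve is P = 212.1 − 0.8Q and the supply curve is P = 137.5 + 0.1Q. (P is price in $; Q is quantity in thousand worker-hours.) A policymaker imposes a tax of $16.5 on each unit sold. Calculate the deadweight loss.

$151.25 thousand

Competitive equilibrium: 212.1 − 0.8Q = 137.5 + 0.1Q → Q* = 82.8889, P* = 145.7889.
With the tax, the buyer price exceeds the seller price by 16.5: (212.1 − 0.8Q) − (137.5 + 0.1Q) = 16.5 → Q' = 64.5556.
ΔQ = 82.8889 − 64.5556 = 18.3333; the wedge equals the tax, 16.5.
Deadweight loss = ½ × 18.3333 × 16.5 = $151.25 thousand.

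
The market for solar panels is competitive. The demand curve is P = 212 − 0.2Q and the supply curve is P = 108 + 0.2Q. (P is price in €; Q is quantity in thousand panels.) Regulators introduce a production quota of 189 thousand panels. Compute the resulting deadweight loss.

€1008.20 thousand

Competitive equilibrium: 212 − 0.2Q = 108 + 0.2Q → Q* = 260, P* = 160.
At Q = 189: demand price = 212 − 0.2·189 = 174.2; supply price = 108 + 0.2·189 = 145.8.
ΔQ = 260 − 189 = 71; wedge = 174.2 − 145.8 = 28.4.
Deadweight loss = ½ × 71 × 28.4 = €1008.20 thousand.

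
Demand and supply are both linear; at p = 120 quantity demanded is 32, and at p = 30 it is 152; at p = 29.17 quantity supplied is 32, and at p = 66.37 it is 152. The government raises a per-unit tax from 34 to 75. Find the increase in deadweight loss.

Demand slope = (30 − 120)/(152 − 32) = −0.75, so p = 144 − 0.75q.
Supply slope = (66.37 − 29.17)/(152 − 32) = 0.31, so p = 19.25 + 0.31q.
Competitive equilibrium: 144 − 0.75q = 19.25 + 0.31q → q* = 117.6887, p* = 55.7335.
For a per-unit tax t: Δq = t/1.06, so DWL = ½·t·(t/1.06) = t²/2.12.
At t = 34: DWL = 545.283. At t = 75: DWL = 2653.302.
Increase = 2653.302 − 545.283 = 2108.02.

2108.02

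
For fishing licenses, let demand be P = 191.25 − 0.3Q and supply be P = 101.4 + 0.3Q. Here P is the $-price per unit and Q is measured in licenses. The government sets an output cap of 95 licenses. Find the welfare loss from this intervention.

$899.27

Competitive equilibrium: 191.25 − 0.3Q = 101.4 + 0.3Q → Q* = 149.75, P* = 146.325.
At Q = 95: demand price = 191.25 − 0.3·95 = 162.75; supply price = 101.4 + 0.3·95 = 129.9.
ΔQ = 149.75 − 95 = 54.75; wedge = 162.75 − 129.9 = 32.85.
The triangle = ½ × 54.75 × 32.85 = $899.27.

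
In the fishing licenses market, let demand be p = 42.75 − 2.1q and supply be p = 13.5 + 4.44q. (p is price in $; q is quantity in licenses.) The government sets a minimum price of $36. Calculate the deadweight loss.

$5.18

Competitive equilibrium: 42.75 − 2.1q = 13.5 + 4.44q → q* = 4.4725, p* = 33.3578.
At the floor p = 36, quantity demanded = (42.75 − 36)/2.1 = 3.2143.
Sellers' marginal cost at q' = 3.2143: 13.5 + 4.44·3.2143 = 27.7715.
Δq = 4.4725 − 3.2143 = 1.2582; wedge = 36 − 27.7715 = 8.2285.
The triangle = ½ × 1.2582 × 8.2285 = $5.18.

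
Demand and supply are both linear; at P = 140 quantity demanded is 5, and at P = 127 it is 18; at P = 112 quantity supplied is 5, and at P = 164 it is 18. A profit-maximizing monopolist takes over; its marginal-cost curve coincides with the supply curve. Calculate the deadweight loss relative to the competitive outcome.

Demand slope = (127 − 140)/(18 − 5) = −1, so P = 145 − Q.
Supply slope = (164 − 112)/(18 − 5) = 4, so P = 92 + 4Q.
Competitive equilibrium: 145 − Q = 92 + 4Q → Q* = 10.6, P* = 134.4.
Marginal revenue: MR = 145 − 2Q. Set MR = MC: 145 − 2Q = 92 + 4Q → Q_m = 8.8333.
Price P_m = 145 − 1·8.8333 = 136.1667; MC(Q_m) = 92 + 4·8.8333 = 127.3332.
Competitive Q* = 10.6, so ΔQ = 1.7667; wedge = 136.1667 − 127.3332 = 8.8335.
Deadweight loss = ½ × 1.7667 × 8.8335 = 7.80.

7.80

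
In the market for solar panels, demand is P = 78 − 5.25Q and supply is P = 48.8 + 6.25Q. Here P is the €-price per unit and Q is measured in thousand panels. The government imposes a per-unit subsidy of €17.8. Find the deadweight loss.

€13.78 thousand

Competitive equilibrium: 78 − 5.25Q = 48.8 + 6.25Q → Q* = 2.5391, P* = 64.6696.
The subsidy lowers effective supply by 17.8: P = 31 + 6.25Q.
New quantity: 78 − 5.25Q = 31 + 6.25Q → Q' = 4.087.
Overproduction ΔQ = 4.087 − 2.5391 = 1.5479; wedge = subsidy = 17.8.
DWL = ½ × 1.5479 × 17.8 = €13.78 thousand.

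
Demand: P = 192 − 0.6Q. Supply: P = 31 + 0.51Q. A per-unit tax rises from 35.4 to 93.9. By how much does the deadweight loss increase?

3407.23

Competitive equilibrium: 192 − 0.6Q = 31 + 0.51Q → Q* = 145.045, P* = 104.973.
For a per-unit tax t: ΔQ = t/1.11, so DWL = ½·t·(t/1.11) = t²/2.22.
At t = 35.4: DWL = 564.486. At t = 93.9: DWL = 3971.716.
Increase = 3971.716 − 564.486 = 3407.23.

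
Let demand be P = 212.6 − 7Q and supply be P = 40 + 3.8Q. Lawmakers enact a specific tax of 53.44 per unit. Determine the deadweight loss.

132.21

Competitive equilibrium: 212.6 − 7Q = 40 + 3.8Q → Q* = 15.98148, P* = 100.72963.
With the tax, the buyer price exceeds the seller price by 53.44: (212.6 − 7Q) − (40 + 3.8Q) = 53.44 → Q' = 11.03333.
ΔQ = 15.98148 − 11.03333 = 4.94815; the wedge equals the tax, 53.44.
Deadweight loss = ½ × 4.94815 × 53.44 = 132.21.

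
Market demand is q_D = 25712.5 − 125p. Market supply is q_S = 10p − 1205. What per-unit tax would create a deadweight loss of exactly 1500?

18

In inverse form: demand p = 205.7 − 0.008q, supply p = 120.5 + 0.1q.
Competitive equilibrium: 205.7 − 0.008q = 120.5 + 0.1q → q* = 788.8889, p* = 199.3889.
A tax t gives Δq = t/0.108 and wedge t, so DWL = t²/0.216.
t²/0.216 = 1500 → t² = 324 → t = 18.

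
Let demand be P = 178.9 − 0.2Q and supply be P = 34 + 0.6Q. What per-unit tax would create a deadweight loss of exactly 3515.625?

Competitive equilibrium: 178.9 − 0.2Q = 34 + 0.6Q → Q* = 181.125, P* = 142.675.
A tax t gives ΔQ = t/0.8 and wedge t, so DWL = t²/1.6.
t²/1.6 = 3515.625 → t² = 5625 → t = 75.

75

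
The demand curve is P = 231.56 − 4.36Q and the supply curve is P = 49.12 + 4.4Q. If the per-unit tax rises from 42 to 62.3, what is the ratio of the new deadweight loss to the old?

Competitive equilibrium: 231.56 − 4.36Q = 49.12 + 4.4Q → Q* = 20.8265, P* = 140.7565.
For a per-unit tax t: ΔQ = t/8.76, so DWL = ½·t·(t/8.76) = t²/17.52.
At t = 42: DWL = 100.685. At t = 62.3: DWL = 221.535.
Ratio = (62.3/42)² = 2.200.

2.200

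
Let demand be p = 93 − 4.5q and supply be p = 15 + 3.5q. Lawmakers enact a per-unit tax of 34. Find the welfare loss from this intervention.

72.25

Competitive equilibrium: 93 − 4.5q = 15 + 3.5q → q* = 9.75, p* = 49.125.
With the tax, the buyer price exceeds the seller price by 34: (93 − 4.5q) − (15 + 3.5q) = 34 → q' = 5.5.
Δq = 9.75 − 5.5 = 4.25; the wedge equals the tax, 34.
The triangle = ½ × 4.25 × 34 = 72.25.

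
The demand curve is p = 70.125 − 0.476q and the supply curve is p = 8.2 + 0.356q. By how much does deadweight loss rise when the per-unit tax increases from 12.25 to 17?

Competitive equilibrium: 70.125 − 0.476q = 8.2 + 0.356q → q* = 74.4291, p* = 34.6968.
For a per-unit tax t: Δq = t/0.832, so DWL = ½·t·(t/0.832) = t²/1.664.
At t = 12.25: DWL = 90.182. At t = 17: DWL = 173.678.
Increase = 173.678 − 90.182 = 83.50.

83.50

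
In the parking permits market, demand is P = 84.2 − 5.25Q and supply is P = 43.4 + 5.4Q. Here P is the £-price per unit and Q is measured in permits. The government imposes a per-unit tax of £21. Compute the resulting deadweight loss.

£20.70

Competitive equilibrium: 84.2 − 5.25Q = 43.4 + 5.4Q → Q* = 3.831, P* = 64.0873.
With the tax, the buyer price exceeds the seller price by 21: (84.2 − 5.25Q) − (43.4 + 5.4Q) = 21 → Q' = 1.8592.
ΔQ = 3.831 − 1.8592 = 1.9718; the wedge equals the tax, 21.
DWL = ½ × 1.9718 × 21 = £20.70.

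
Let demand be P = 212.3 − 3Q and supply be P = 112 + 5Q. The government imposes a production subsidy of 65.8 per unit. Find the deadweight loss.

270.60

Competitive equilibrium: 212.3 − 3Q = 112 + 5Q → Q* = 12.5375, P* = 174.6875.
The subsidy lowers effective supply by 65.8: P = 46.2 + 5Q.
New quantity: 212.3 − 3Q = 46.2 + 5Q → Q' = 20.7625.
Overproduction ΔQ = 20.7625 − 12.5375 = 8.225; wedge = subsidy = 65.8.
DWL = ½ × 8.225 × 65.8 = 270.60.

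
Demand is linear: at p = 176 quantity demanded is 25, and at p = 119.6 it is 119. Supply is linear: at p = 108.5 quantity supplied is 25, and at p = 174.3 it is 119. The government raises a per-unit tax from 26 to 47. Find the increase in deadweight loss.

Demand slope = (119.6 − 176)/(119 − 25) = −0.6, so p = 191 − 0.6q.
Supply slope = (174.3 − 108.5)/(119 − 25) = 0.7, so p = 91 + 0.7q.
Competitive equilibrium: 191 − 0.6q = 91 + 0.7q → q* = 76.9231, p* = 144.8462.
For a per-unit tax t: Δq = t/1.3, so DWL = ½·t·(t/1.3) = t²/2.6.
At t = 26: DWL = 260. At t = 47: DWL = 849.615.
Increase = 849.615 − 260 = 589.62.

589.62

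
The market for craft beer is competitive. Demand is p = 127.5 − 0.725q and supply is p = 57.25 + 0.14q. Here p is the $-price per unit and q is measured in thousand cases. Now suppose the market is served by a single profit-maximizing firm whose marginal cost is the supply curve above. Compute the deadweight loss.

Competitive equilibrium: 127.5 − 0.725q = 57.25 + 0.14q → q* = 81.2139, p* = 68.6199.
Marginal revenue: MR = 127.5 − 1.45q. Set MR = MC: 127.5 − 1.45q = 57.25 + 0.14q → q_m = 44.1824.
Price p_m = 127.5 − 0.725·44.1824 = 95.4678; MC(q_m) = 57.25 + 0.14·44.1824 = 63.4355.
Competitive q* = 81.2139, so Δq = 37.0315; wedge = 95.4678 − 63.4355 = 32.0323.
Deadweight loss = ½ × 37.0315 × 32.0323 = $593.10 thousand.

$593.10 thousand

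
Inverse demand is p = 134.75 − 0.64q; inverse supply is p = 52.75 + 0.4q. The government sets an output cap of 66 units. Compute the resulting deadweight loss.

Competitive equilibrium: 134.75 − 0.64q = 52.75 + 0.4q → q* = 78.8462, p* = 84.2885.
At q = 66: demand price = 134.75 − 0.64·66 = 92.51; supply price = 52.75 + 0.4·66 = 79.15.
Δq = 78.8462 − 66 = 12.8462; wedge = 92.51 − 79.15 = 13.36.
Welfare loss = ½ × 12.8462 × 13.36 = 85.81.

85.81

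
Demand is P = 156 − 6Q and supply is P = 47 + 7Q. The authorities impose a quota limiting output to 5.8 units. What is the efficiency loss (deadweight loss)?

Competitive equilibrium: 156 − 6Q = 47 + 7Q → Q* = 8.3846, P* = 105.6923.
At Q = 5.8: demand price = 156 − 6·5.8 = 121.2; supply price = 47 + 7·5.8 = 87.6.
ΔQ = 8.3846 − 5.8 = 2.5846; wedge = 121.2 − 87.6 = 33.6.
The triangle = ½ × 2.5846 × 33.6 = 43.42.

43.42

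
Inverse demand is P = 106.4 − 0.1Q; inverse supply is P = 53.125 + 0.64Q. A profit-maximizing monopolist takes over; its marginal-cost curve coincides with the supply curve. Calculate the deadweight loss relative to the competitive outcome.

27.18

Competitive equilibrium: 106.4 − 0.1Q = 53.125 + 0.64Q → Q* = 71.9932, P* = 99.2007.
Marginal revenue: MR = 106.4 − 0.2Q. Set MR = MC: 106.4 − 0.2Q = 53.125 + 0.64Q → Q_m = 63.4226.
Price P_m = 106.4 − 0.1·63.4226 = 100.0577; MC(Q_m) = 53.125 + 0.64·63.4226 = 93.7155.
Competitive Q* = 71.9932, so ΔQ = 8.5706; wedge = 100.0577 − 93.7155 = 6.3422.
The triangle = ½ × 8.5706 × 6.3422 = 27.18.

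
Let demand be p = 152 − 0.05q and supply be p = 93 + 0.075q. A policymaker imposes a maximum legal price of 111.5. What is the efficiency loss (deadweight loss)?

Competitive equilibrium: 152 − 0.05q = 93 + 0.075q → q* = 472, p* = 128.4.
At the ceiling p = 111.5, quantity supplied = (111.5 − 93)/0.075 = 246.66667.
Willingness to pay at q' = 246.66667: 152 − 0.05·246.66667 = 139.66667.
Δq = 472 − 246.66667 = 225.33333; wedge = 139.66667 − 111.5 = 28.16667.
Deadweight loss = ½ × 225.33333 × 28.16667 = 3173.44.

3173.44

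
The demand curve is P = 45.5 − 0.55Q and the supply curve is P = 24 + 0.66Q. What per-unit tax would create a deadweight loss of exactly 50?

11

Competitive equilibrium: 45.5 − 0.55Q = 24 + 0.66Q → Q* = 17.7686, P* = 35.7273.
A tax t gives ΔQ = t/1.21 and wedge t, so DWL = t²/2.42.
t²/2.42 = 50 → t² = 121 → t = 11.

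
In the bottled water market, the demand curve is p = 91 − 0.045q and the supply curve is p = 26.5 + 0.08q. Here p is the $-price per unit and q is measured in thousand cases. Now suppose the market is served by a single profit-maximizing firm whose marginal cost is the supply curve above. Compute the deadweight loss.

$1166.02 thousand

Competitive equilibrium: 91 − 0.045q = 26.5 + 0.08q → q* = 516, p* = 67.78.
Marginal revenue: MR = 91 − 0.09q. Set MR = MC: 91 − 0.09q = 26.5 + 0.08q → q_m = 379.41176.
Price p_m = 91 − 0.045·379.41176 = 73.92647; MC(q_m) = 26.5 + 0.08·379.41176 = 56.85294.
Competitive q* = 516, so Δq = 136.58824; wedge = 73.92647 − 56.85294 = 17.07353.
Welfare loss = ½ × 136.58824 × 17.07353 = $1166.02 thousand.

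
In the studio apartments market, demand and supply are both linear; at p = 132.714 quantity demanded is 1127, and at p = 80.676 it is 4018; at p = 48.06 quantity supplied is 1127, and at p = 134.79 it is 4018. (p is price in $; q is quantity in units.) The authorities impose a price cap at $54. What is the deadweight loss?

$58828.36

Demand slope = (80.676 − 132.714)/(4018 − 1127) = −0.018, so p = 153 − 0.018q.
Supply slope = (134.79 − 48.06)/(4018 − 1127) = 0.03, so p = 14.25 + 0.03q.
Competitive equilibrium: 153 − 0.018q = 14.25 + 0.03q → q* = 2890.625, p* = 100.9688.
At the ceiling p = 54, quantity supplied = (54 − 14.25)/0.03 = 1325.
Willingness to pay at q' = 1325: 153 − 0.018·1325 = 129.15.
Δq = 2890.625 − 1325 = 1565.625; wedge = 129.15 − 54 = 75.15.
Welfare loss = ½ × 1565.625 × 75.15 = $58828.36.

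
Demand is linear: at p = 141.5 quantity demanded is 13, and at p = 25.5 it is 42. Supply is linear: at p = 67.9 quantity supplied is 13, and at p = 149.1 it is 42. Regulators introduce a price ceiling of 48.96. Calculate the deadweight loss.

1051.73

Demand slope = (25.5 − 141.5)/(42 − 13) = −4, so p = 193.5 − 4q.
Supply slope = (149.1 − 67.9)/(42 − 13) = 2.8, so p = 31.5 + 2.8q.
Competitive equilibrium: 193.5 − 4q = 31.5 + 2.8q → q* = 23.8235, p* = 98.2059.
At the ceiling p = 48.96, quantity supplied = (48.96 − 31.5)/2.8 = 6.2357.
Willingness to pay at q' = 6.2357: 193.5 − 4·6.2357 = 168.5572.
Δq = 23.8235 − 6.2357 = 17.5878; wedge = 168.5572 − 48.96 = 119.5972.
Welfare loss = ½ × 17.5878 × 119.5972 = 1051.73.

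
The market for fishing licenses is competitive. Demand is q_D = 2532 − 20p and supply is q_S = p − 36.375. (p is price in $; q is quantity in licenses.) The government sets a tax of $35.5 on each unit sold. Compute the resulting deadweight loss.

In inverse form: demand p = 126.6 − 0.05q, supply p = 36.375 + q.
Competitive equilibrium: 126.6 − 0.05q = 36.375 + q → q* = 85.9286, p* = 122.3036.
With the tax, the buyer price exceeds the seller price by 35.5: (126.6 − 0.05q) − (36.375 + q) = 35.5 → q' = 52.119.
Δq = 85.9286 − 52.119 = 33.8096; the wedge equals the tax, 35.5.
The triangle = ½ × 33.8096 × 35.5 = $600.12.

$600.12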